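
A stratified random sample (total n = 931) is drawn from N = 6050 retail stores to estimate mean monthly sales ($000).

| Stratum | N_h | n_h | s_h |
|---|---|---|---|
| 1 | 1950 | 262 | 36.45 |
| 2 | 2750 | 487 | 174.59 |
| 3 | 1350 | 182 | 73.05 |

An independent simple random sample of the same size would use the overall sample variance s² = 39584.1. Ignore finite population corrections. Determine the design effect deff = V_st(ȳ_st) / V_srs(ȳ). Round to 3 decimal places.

deff ≈ 0.351

V̂(ȳ_st) = Σ W_h² s_h²/n_h, with W_h = N_h/N and N = 6050:
  stratum 1: (1950/6050)²·36.45²/262 = 0.526808
  stratum 2: (2750/6050)²·174.59²/487 = 12.932
  stratum 3: (1350/6050)²·73.05²/182 = 1.45991
V_st = 14.9187
V_srs = s²/n = 39584.1/931 = 42.5178
deff = V_st / V_srs = 14.9187/42.5178 = 0.3509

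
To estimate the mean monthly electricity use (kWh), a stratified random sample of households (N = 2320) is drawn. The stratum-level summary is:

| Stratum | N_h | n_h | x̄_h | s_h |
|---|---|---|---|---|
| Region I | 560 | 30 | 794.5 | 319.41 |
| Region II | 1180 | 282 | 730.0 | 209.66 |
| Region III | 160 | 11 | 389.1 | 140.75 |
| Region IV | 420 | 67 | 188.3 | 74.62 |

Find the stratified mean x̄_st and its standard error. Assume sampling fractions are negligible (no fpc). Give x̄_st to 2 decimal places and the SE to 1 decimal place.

x̄_st = Σ W_h x̄_h = (560·794.5 + 1180·730.0 + 160·389.1 + 420·188.3)/2320 = 623.99224
V̂(x̄_st) = Σ W_h² s_h²/n_h, with W_h = N_h/N and N = 2320:
  stratum Region I: (560/2320)²·319.41²/30 = 198.142
  stratum Region II: (1180/2320)²·209.66²/282 = 40.3246
  stratum Region III: (160/2320)²·140.75²/11 = 8.5658
  stratum Region IV: (420/2320)²·74.62²/67 = 2.72369
V̂(x̄_st) = 249.756
SE(x̄_st) = √249.756 = 15.8037

x̄_st ≈ 623.99, SE ≈ 15.8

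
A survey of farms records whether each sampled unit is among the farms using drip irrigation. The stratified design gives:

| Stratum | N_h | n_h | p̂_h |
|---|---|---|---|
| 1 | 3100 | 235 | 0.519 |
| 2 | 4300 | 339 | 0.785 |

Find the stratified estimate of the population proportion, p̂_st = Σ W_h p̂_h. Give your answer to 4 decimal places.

p̂_st ≈ 0.6736

N = 7400; stratum weights W_h = N_h/N.
p̂_st = Σ W_h p̂_h = (3100·0.519 + 4300·0.785)/7400 = 0.67357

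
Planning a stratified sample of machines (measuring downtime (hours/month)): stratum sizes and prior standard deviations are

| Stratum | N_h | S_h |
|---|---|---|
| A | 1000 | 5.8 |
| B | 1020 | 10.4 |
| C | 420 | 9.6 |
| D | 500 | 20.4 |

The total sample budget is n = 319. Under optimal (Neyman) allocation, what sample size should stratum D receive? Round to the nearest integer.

Neyman allocation: n_h = n · N_h S_h / Σ N_i S_i, with n = 319.
  stratum A: N_h·S_h = 1000·5.8 = 5800.00
  stratum B: N_h·S_h = 1020·10.4 = 10608.00
  stratum C: N_h·S_h = 420·9.6 = 4032.00
  stratum D: N_h·S_h = 500·20.4 = 10200.00
Σ N_h S_h = 30640.00
n for stratum D = 319·10200.00/30640.00 = 106.195 → 106

106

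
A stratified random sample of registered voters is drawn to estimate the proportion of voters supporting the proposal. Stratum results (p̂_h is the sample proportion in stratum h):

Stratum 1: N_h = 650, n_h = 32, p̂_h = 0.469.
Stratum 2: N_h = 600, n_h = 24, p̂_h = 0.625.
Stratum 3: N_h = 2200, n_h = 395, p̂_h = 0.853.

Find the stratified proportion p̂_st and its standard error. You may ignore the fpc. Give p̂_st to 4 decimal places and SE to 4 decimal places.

N = 3450; stratum weights W_h = N_h/N.
p̂_st = Σ W_h p̂_h = (650·0.469 + 600·0.625 + 2200·0.853)/3450 = 0.74100
V̂(p̂_st) = Σ W_h² p̂_h(1−p̂_h)/(n_h−1):
  stratum 1: (650/3450)²·0.469·0.531/31 = 0.000285164
  stratum 2: (600/3450)²·0.625·0.375/23 = 0.000308211
  stratum 3: (2200/3450)²·0.853·0.147/394 = 0.000129413
V̂(p̂_st) = 0.000722787; SE = √V̂ = 0.0268847

p̂_st ≈ 0.7410, SE ≈ 0.0269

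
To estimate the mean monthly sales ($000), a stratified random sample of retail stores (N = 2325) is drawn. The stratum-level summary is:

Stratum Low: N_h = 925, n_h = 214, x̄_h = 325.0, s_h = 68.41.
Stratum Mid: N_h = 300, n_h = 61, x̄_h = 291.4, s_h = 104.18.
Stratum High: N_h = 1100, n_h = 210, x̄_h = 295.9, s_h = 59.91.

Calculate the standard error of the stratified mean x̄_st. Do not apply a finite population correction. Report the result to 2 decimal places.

SE(x̄_st) ≈ 3.20

V̂(x̄_st) = Σ W_h² s_h²/n_h, with W_h = N_h/N and N = 2325:
  stratum Low: (925/2325)²·68.41²/214 = 3.46149
  stratum Mid: (300/2325)²·104.18²/61 = 2.96234
  stratum High: (1100/2325)²·59.91²/210 = 3.82577
V̂(x̄_st) = 10.2496
SE(x̄_st) = √10.2496 = 3.2015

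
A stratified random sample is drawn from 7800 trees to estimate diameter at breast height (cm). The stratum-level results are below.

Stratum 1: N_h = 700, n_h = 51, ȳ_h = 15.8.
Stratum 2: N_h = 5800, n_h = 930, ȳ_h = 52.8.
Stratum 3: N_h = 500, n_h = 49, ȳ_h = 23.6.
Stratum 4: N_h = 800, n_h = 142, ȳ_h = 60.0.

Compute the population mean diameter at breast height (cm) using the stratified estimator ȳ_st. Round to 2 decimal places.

N = Σ N_h = 7800. Stratum weights W_h = N_h/N.
ȳ_st = (700·15.8 + 5800·52.8 + 500·23.6 + 800·60.0) / 7800 = 48.3462

ȳ_st ≈ 48.35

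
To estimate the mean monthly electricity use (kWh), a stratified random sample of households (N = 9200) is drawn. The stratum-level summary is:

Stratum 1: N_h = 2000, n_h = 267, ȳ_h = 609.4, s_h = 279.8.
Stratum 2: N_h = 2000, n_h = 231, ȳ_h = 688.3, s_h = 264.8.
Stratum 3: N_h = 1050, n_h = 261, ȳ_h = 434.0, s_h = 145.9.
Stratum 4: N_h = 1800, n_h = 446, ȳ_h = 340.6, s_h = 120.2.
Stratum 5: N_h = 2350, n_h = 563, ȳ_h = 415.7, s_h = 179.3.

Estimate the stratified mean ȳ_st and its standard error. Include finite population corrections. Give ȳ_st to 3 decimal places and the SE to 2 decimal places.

ȳ_st = Σ W_h ȳ_h = (2000·609.4 + 2000·688.3 + 1050·434.0 + 1800·340.6 + 2350·415.7)/9200 = 504.46467
V̂(ȳ_st) = Σ W_h² (1 − n_h/N_h) s_h²/n_h, with W_h = N_h/N and N = 9200:
  stratum 1: (2000/9200)²·(1 − 267/2000)·279.8²/267 = 12.0071
  stratum 2: (2000/9200)²·(1 − 231/2000)·264.8²/231 = 12.6884
  stratum 3: (1050/9200)²·(1 − 261/1050)·145.9²/261 = 0.79829
  stratum 4: (1800/9200)²·(1 − 446/1800)·120.2²/446 = 0.932802
  stratum 5: (2350/9200)²·(1 − 563/2350)·179.3²/563 = 2.83315
V̂(ȳ_st) = 29.2597
SE(ȳ_st) = √29.2597 = 5.40922

ȳ_st ≈ 504.465, SE ≈ 5.41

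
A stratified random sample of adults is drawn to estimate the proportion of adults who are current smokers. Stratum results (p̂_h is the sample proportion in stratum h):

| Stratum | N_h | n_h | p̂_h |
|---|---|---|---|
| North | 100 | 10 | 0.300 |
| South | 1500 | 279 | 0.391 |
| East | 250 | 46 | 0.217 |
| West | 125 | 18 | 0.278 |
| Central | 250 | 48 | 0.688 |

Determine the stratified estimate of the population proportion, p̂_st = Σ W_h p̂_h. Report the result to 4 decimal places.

N = 2225; stratum weights W_h = N_h/N.
p̂_st = Σ W_h p̂_h = (100·0.300 + 1500·0.391 + 250·0.217 + 125·0.278 + 250·0.688)/2225 = 0.39438

p̂_st ≈ 0.3944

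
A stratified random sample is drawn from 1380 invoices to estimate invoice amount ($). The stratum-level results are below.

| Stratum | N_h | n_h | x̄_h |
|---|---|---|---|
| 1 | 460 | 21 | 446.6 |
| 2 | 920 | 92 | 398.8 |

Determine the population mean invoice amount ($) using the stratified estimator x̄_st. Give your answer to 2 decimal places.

x̄_st ≈ 414.73

N = Σ N_h = 1380. Stratum weights W_h = N_h/N.
x̄_st = (460·446.6 + 920·398.8) / 1380 = 414.7333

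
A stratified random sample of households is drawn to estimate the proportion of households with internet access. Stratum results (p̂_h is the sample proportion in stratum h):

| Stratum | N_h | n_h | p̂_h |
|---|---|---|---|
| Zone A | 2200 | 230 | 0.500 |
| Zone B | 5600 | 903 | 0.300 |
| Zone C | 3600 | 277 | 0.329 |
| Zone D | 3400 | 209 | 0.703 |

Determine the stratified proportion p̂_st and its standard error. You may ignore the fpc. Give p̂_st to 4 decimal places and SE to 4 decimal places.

N = 14800; stratum weights W_h = N_h/N.
p̂_st = Σ W_h p̂_h = (2200·0.500 + 5600·0.300 + 3600·0.329 + 3400·0.703)/14800 = 0.42936
V̂(p̂_st) = Σ W_h² p̂_h(1−p̂_h)/(n_h−1):
  stratum Zone A: (2200/14800)²·0.500·0.500/229 = 2.41227e-05
  stratum Zone B: (5600/14800)²·0.300·0.700/902 = 3.33323e-05
  stratum Zone C: (3600/14800)²·0.329·0.671/276 = 4.7325e-05
  stratum Zone D: (3400/14800)²·0.703·0.297/208 = 5.29764e-05
V̂(p̂_st) = 0.000157757; SE = √V̂ = 0.0125601

p̂_st ≈ 0.4294, SE ≈ 0.0126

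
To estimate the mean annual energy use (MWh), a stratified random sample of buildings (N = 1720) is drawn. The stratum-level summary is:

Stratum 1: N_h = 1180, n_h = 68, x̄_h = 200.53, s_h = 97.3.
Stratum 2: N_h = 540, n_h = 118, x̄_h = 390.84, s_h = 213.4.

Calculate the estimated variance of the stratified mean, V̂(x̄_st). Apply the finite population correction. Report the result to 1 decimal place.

V̂(x̄_st) = Σ W_h² (1 − n_h/N_h) s_h²/n_h, with W_h = N_h/N and N = 1720:
  stratum 1: (1180/1720)²·(1 − 68/1180)·97.3²/68 = 61.7514
  stratum 2: (540/1720)²·(1 − 118/540)·213.4²/118 = 29.7273
V̂(x̄_st) = 91.4787

V̂(x̄_st) ≈ 91.5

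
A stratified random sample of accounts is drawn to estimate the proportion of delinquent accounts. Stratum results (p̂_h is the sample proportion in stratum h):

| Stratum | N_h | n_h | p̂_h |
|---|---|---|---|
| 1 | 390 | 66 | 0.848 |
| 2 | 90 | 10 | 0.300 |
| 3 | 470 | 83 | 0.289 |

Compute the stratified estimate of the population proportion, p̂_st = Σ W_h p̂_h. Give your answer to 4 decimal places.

N = 950; stratum weights W_h = N_h/N.
p̂_st = Σ W_h p̂_h = (390·0.848 + 90·0.300 + 470·0.289)/950 = 0.51953

p̂_st ≈ 0.5195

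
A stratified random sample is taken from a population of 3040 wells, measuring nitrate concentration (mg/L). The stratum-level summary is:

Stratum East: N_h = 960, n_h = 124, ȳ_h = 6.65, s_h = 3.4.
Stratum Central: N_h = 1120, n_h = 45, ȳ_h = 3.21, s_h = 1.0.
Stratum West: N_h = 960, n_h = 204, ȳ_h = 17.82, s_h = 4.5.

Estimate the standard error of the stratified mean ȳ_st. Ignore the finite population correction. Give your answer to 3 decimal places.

V̂(ȳ_st) = Σ W_h² s_h²/n_h, with W_h = N_h/N and N = 3040:
  stratum East: (960/3040)²·3.4²/124 = 0.00929676
  stratum Central: (1120/3040)²·1.0²/45 = 0.00301631
  stratum West: (960/3040)²·4.5²/204 = 0.00989897
V̂(ȳ_st) = 0.022212
SE(ȳ_st) = √0.022212 = 0.149037

SE(ȳ_st) ≈ 0.149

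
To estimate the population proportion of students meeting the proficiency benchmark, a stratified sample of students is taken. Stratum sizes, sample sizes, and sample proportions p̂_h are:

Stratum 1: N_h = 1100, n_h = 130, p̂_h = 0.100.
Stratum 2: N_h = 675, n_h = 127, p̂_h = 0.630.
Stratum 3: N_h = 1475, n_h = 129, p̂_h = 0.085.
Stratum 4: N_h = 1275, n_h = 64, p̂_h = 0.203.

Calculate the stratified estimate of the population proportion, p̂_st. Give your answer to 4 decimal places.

p̂_st ≈ 0.2032

N = 4525; stratum weights W_h = N_h/N.
p̂_st = Σ W_h p̂_h = (1100·0.100 + 675·0.630 + 1475·0.085 + 1275·0.203)/4525 = 0.20319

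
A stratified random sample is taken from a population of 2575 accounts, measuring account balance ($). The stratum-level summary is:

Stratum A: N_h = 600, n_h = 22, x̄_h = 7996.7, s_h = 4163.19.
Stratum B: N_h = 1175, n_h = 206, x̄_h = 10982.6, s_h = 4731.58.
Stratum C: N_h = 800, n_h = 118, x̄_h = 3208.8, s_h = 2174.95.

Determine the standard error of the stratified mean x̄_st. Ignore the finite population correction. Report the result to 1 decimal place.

V̂(x̄_st) = Σ W_h² s_h²/n_h, with W_h = N_h/N and N = 2575:
  stratum A: (600/2575)²·4163.19²/22 = 42773.8
  stratum B: (1175/2575)²·4731.58²/206 = 22629.1
  stratum C: (800/2575)²·2174.95²/118 = 3869.39
V̂(x̄_st) = 69272.2
SE(x̄_st) = √69272.2 = 263.196

SE(x̄_st) ≈ 263.2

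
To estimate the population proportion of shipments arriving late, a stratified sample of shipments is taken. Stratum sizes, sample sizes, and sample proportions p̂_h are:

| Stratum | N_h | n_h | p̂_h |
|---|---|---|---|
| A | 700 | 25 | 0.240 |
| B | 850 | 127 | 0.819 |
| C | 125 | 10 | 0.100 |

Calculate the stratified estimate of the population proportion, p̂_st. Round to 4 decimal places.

N = 1675; stratum weights W_h = N_h/N.
p̂_st = Σ W_h p̂_h = (700·0.240 + 850·0.819 + 125·0.100)/1675 = 0.52337

p̂_st ≈ 0.5234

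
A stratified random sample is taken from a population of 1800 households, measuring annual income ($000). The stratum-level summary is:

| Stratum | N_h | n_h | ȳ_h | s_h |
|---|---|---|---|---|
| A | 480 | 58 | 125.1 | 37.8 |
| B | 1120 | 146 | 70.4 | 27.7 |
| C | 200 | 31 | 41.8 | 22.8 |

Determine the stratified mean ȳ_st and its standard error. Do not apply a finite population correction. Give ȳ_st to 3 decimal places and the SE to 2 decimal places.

ȳ_st ≈ 81.809, SE ≈ 2.00

ȳ_st = Σ W_h ȳ_h = (480·125.1 + 1120·70.4 + 200·41.8)/1800 = 81.80889
V̂(ȳ_st) = Σ W_h² s_h²/n_h, with W_h = N_h/N and N = 1800:
  stratum A: (480/1800)²·37.8²/58 = 1.75183
  stratum B: (1120/1800)²·27.7²/146 = 2.03469
  stratum C: (200/1800)²·22.8²/31 = 0.207025
V̂(ȳ_st) = 3.99355
SE(ȳ_st) = √3.99355 = 1.99839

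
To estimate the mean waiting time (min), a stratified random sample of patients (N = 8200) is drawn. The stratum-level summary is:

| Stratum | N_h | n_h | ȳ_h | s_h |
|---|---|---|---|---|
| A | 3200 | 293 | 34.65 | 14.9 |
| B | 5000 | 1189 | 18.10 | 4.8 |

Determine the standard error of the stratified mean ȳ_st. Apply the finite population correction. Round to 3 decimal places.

V̂(ȳ_st) = Σ W_h² (1 − n_h/N_h) s_h²/n_h, with W_h = N_h/N and N = 8200:
  stratum A: (3200/8200)²·(1 − 293/3200)·14.9²/293 = 0.104827
  stratum B: (5000/8200)²·(1 − 1189/5000)·4.8²/1189 = 0.00549138
V̂(ȳ_st) = 0.110318
SE(ȳ_st) = √0.110318 = 0.332142

SE(ȳ_st) ≈ 0.332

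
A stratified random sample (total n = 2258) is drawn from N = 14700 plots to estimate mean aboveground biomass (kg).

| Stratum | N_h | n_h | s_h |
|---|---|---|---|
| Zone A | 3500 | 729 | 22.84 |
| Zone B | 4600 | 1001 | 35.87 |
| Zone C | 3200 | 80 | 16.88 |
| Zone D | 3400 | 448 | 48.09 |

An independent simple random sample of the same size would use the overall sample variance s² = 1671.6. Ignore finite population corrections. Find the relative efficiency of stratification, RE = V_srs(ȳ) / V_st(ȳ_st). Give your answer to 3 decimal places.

RE ≈ 1.211

V̂(ȳ_st) = Σ W_h² s_h²/n_h, with W_h = N_h/N and N = 14700:
  stratum Zone A: (3500/14700)²·22.84²/729 = 0.0405664
  stratum Zone B: (4600/14700)²·35.87²/1001 = 0.125866
  stratum Zone C: (3200/14700)²·16.88²/80 = 0.16878
  stratum Zone D: (3400/14700)²·48.09²/448 = 0.276156
V_st = 0.611369
V_srs = s²/n = 1671.6/2258 = 0.740301
Relative efficiency = V_srs / V_st = 0.740301/0.611369 = 1.2109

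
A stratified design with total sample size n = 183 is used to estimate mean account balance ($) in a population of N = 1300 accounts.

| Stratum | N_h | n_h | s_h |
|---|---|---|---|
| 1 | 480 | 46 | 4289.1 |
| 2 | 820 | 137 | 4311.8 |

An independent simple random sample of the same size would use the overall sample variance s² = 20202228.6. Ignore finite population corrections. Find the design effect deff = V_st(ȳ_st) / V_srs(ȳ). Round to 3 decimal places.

deff ≈ 0.983

V̂(ȳ_st) = Σ W_h² s_h²/n_h, with W_h = N_h/N and N = 1300:
  stratum 1: (480/1300)²·4289.1²/46 = 54521.8
  stratum 2: (820/1300)²·4311.8²/137 = 53993
V_st = 108515
V_srs = s²/n = 20202228.6/183 = 110395
deff = V_st / V_srs = 108515/110395 = 0.9830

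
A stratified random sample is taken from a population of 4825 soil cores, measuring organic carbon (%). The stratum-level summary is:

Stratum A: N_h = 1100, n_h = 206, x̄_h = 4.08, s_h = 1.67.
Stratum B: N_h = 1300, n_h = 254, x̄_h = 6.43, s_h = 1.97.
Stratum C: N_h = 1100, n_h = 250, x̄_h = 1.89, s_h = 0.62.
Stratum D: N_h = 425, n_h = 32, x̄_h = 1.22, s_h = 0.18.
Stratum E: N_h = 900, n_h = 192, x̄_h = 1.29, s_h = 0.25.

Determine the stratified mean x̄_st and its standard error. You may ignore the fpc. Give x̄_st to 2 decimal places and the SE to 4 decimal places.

x̄_st = Σ W_h x̄_h = (1100·4.08 + 1300·6.43 + 1100·1.89 + 425·1.22 + 900·1.29)/4825 = 3.44155
V̂(x̄_st) = Σ W_h² s_h²/n_h, with W_h = N_h/N and N = 4825:
  stratum A: (1100/4825)²·1.67²/206 = 0.00070365
  stratum B: (1300/4825)²·1.97²/254 = 0.00110915
  stratum C: (1100/4825)²·0.62²/250 = 7.99161e-05
  stratum D: (425/4825)²·0.18²/32 = 7.85558e-06
  stratum E: (900/4825)²·0.25²/192 = 1.13258e-05
V̂(x̄_st) = 0.0019119
SE(x̄_st) = √0.0019119 = 0.0437253

x̄_st ≈ 3.44, SE ≈ 0.0437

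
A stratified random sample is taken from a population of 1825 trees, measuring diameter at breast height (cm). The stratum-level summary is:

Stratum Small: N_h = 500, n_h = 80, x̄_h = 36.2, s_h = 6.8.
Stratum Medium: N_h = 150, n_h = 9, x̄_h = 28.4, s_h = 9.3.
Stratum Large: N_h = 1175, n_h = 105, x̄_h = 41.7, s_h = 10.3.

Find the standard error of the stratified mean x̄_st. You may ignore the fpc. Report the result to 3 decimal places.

SE(x̄_st) ≈ 0.726

V̂(x̄_st) = Σ W_h² s_h²/n_h, with W_h = N_h/N and N = 1825:
  stratum Small: (500/1825)²·6.8²/80 = 0.0433853
  stratum Medium: (150/1825)²·9.3²/9 = 0.0649202
  stratum Large: (1175/1825)²·10.3²/105 = 0.418827
V̂(x̄_st) = 0.527133
SE(x̄_st) = √0.527133 = 0.726039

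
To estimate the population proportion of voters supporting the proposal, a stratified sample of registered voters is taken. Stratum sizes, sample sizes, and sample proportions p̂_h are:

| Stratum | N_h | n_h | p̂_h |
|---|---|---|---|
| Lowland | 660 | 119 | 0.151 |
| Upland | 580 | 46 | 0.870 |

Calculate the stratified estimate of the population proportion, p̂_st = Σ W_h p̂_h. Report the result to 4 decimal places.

p̂_st ≈ 0.4873

N = 1240; stratum weights W_h = N_h/N.
p̂_st = Σ W_h p̂_h = (660·0.151 + 580·0.870)/1240 = 0.48731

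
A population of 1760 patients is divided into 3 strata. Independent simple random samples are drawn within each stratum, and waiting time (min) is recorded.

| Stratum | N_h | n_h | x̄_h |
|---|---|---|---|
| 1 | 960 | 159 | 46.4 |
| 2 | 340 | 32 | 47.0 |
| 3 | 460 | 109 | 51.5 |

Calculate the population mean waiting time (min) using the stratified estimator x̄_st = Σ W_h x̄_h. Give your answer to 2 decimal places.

x̄_st ≈ 47.85

N = Σ N_h = 1760. Stratum weights W_h = N_h/N.
x̄_st = (960·46.4 + 340·47.0 + 460·51.5) / 1760 = 47.8489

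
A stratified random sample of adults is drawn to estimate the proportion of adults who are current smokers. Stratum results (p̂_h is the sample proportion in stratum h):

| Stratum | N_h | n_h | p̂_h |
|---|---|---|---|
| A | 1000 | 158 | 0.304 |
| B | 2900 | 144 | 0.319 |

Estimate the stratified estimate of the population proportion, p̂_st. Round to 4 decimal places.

N = 3900; stratum weights W_h = N_h/N.
p̂_st = Σ W_h p̂_h = (1000·0.304 + 2900·0.319)/3900 = 0.31515

p̂_st ≈ 0.3152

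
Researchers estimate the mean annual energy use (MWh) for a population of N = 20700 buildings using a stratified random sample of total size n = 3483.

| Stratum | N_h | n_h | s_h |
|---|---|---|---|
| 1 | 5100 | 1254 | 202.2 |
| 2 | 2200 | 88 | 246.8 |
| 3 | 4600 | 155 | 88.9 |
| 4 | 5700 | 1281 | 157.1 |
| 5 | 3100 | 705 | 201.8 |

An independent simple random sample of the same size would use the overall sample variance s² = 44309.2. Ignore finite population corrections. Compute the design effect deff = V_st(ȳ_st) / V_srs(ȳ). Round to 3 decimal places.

V̂(ȳ_st) = Σ W_h² s_h²/n_h, with W_h = N_h/N and N = 20700:
  stratum 1: (5100/20700)²·202.2²/1254 = 1.97908
  stratum 2: (2200/20700)²·246.8²/88 = 7.8183
  stratum 3: (4600/20700)²·88.9²/155 = 2.51795
  stratum 4: (5700/20700)²·157.1²/1281 = 1.46087
  stratum 5: (3100/20700)²·201.8²/705 = 1.2955
V_st = 15.0717
V_srs = s²/n = 44309.2/3483 = 12.7216
deff = V_st / V_srs = 15.0717/12.7216 = 1.1847

deff ≈ 1.185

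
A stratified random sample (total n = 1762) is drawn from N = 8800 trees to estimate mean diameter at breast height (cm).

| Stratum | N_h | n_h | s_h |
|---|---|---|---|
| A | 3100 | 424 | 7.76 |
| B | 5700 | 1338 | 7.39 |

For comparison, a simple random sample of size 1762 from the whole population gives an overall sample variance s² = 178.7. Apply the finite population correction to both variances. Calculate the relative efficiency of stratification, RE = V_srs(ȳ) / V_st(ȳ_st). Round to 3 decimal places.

V̂(ȳ_st) = Σ W_h² (1 − n_h/N_h) s_h²/n_h, with W_h = N_h/N and N = 8800:
  stratum A: (3100/8800)²·(1 − 424/3100)·7.76²/424 = 0.0152139
  stratum B: (5700/8800)²·(1 − 1338/5700)·7.39²/1338 = 0.0131047
V_st = 0.0283186
V_srs = (1 − 1762/8800)·178.7/1762 = 0.081112
Relative efficiency = V_srs / V_st = 0.081112/0.0283186 = 2.8643

RE ≈ 2.864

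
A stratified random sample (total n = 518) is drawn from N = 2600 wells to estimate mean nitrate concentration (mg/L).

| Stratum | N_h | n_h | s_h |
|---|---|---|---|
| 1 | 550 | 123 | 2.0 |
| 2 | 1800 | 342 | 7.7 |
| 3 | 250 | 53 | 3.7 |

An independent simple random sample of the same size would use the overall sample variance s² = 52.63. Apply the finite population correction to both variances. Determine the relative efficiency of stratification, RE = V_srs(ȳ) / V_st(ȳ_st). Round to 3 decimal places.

V̂(ȳ_st) = Σ W_h² (1 − n_h/N_h) s_h²/n_h, with W_h = N_h/N and N = 2600:
  stratum 1: (550/2600)²·(1 − 123/550)·2.0²/123 = 0.00112979
  stratum 2: (1800/2600)²·(1 − 342/1800)·7.7²/342 = 0.0673037
  stratum 3: (250/2600)²·(1 − 53/250)·3.7²/53 = 0.00188186
V_st = 0.0703153
V_srs = (1 − 518/2600)·52.63/518 = 0.08136
Relative efficiency = V_srs / V_st = 0.08136/0.0703153 = 1.1571

RE ≈ 1.157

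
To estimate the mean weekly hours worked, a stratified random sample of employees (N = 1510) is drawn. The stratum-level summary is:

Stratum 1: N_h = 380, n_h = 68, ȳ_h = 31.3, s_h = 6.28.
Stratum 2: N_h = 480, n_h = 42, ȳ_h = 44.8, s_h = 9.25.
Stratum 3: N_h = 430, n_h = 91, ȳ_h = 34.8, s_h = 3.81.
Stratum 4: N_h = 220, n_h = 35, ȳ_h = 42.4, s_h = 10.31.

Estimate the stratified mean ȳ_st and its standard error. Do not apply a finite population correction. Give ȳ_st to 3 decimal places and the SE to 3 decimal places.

ȳ_st = Σ W_h ȳ_h = (380·31.3 + 480·44.8 + 430·34.8 + 220·42.4)/1510 = 38.20530
V̂(ȳ_st) = Σ W_h² s_h²/n_h, with W_h = N_h/N and N = 1510:
  stratum 1: (380/1510)²·6.28²/68 = 0.0367302
  stratum 2: (480/1510)²·9.25²/42 = 0.205856
  stratum 3: (430/1510)²·3.81²/91 = 0.0129357
  stratum 4: (220/1510)²·10.31²/35 = 0.0644675
V̂(ȳ_st) = 0.319989
SE(ȳ_st) = √0.319989 = 0.565676

ȳ_st ≈ 38.205, SE ≈ 0.566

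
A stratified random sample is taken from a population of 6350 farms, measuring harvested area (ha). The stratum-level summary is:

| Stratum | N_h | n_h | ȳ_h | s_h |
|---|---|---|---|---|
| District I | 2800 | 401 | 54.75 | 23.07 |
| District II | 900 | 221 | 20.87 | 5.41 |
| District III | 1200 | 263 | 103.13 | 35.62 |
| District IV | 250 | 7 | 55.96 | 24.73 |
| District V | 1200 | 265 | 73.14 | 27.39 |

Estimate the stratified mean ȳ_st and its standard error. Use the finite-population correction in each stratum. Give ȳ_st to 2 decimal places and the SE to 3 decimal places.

ȳ_st ≈ 62.61, SE ≈ 0.754

ȳ_st = Σ W_h ȳ_h = (2800·54.75 + 900·20.87 + 1200·103.13 + 250·55.96 + 1200·73.14)/6350 = 62.61370
V̂(ȳ_st) = Σ W_h² (1 − n_h/N_h) s_h²/n_h, with W_h = N_h/N and N = 6350:
  stratum District I: (2800/6350)²·(1 − 401/2800)·23.07²/401 = 0.221101
  stratum District II: (900/6350)²·(1 − 221/900)·5.41²/221 = 0.00200709
  stratum District III: (1200/6350)²·(1 − 263/1200)·35.62²/263 = 0.134526
  stratum District IV: (250/6350)²·(1 − 7/250)·24.73²/7 = 0.131628
  stratum District V: (1200/6350)²·(1 − 265/1200)·27.39²/265 = 0.0787741
V̂(ȳ_st) = 0.568037
SE(ȳ_st) = √0.568037 = 0.753682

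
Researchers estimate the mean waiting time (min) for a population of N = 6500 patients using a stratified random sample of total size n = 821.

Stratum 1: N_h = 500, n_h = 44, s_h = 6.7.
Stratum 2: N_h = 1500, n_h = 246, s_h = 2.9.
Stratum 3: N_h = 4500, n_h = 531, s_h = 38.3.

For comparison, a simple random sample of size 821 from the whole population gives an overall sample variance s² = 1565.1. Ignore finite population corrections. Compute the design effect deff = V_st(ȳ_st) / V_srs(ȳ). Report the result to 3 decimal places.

V̂(ȳ_st) = Σ W_h² s_h²/n_h, with W_h = N_h/N and N = 6500:
  stratum 1: (500/6500)²·6.7²/44 = 0.00603685
  stratum 2: (1500/6500)²·2.9²/246 = 0.00182061
  stratum 3: (4500/6500)²·38.3²/531 = 1.32404
V_st = 1.3319
V_srs = s²/n = 1565.1/821 = 1.90633
deff = V_st / V_srs = 1.3319/1.90633 = 0.6987

deff ≈ 0.699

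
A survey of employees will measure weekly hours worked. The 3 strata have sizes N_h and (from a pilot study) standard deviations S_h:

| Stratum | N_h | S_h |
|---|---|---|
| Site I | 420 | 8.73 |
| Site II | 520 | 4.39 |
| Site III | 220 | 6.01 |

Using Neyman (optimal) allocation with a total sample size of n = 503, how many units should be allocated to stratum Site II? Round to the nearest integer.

158

Neyman allocation: n_h = n · N_h S_h / Σ N_i S_i, with n = 503.
  stratum Site I: N_h·S_h = 420·8.73 = 3666.60
  stratum Site II: N_h·S_h = 520·4.39 = 2282.80
  stratum Site III: N_h·S_h = 220·6.01 = 1322.20
Σ N_h S_h = 7271.60
n for stratum Site II = 503·2282.80/7271.60 = 157.909 → 158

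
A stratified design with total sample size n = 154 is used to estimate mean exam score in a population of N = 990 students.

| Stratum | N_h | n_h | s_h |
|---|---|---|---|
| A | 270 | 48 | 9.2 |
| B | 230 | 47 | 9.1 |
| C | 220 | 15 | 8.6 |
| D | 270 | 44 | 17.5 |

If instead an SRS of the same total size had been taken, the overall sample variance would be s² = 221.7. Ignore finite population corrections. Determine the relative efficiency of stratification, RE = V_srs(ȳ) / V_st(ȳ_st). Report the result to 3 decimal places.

RE ≈ 1.458

V̂(ȳ_st) = Σ W_h² s_h²/n_h, with W_h = N_h/N and N = 990:
  stratum A: (270/990)²·9.2²/48 = 0.131157
  stratum B: (230/990)²·9.1²/47 = 0.0950977
  stratum C: (220/990)²·8.6²/15 = 0.24349
  stratum D: (270/990)²·17.5²/44 = 0.517703
V_st = 0.987447
V_srs = s²/n = 221.7/154 = 1.43961
Relative efficiency = V_srs / V_st = 1.43961/0.987447 = 1.4579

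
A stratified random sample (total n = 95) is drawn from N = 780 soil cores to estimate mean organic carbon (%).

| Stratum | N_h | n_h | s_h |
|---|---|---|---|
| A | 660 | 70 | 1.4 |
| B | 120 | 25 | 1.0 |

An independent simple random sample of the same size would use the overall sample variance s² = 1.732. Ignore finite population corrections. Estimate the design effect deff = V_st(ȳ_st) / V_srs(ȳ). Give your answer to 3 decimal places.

V̂(ȳ_st) = Σ W_h² s_h²/n_h, with W_h = N_h/N and N = 780:
  stratum A: (660/780)²·1.4²/70 = 0.0200473
  stratum B: (120/780)²·1.0²/25 = 0.000946746
V_st = 0.0209941
V_srs = s²/n = 1.732/95 = 0.0182316
deff = V_st / V_srs = 0.0209941/0.0182316 = 1.1515

deff ≈ 1.152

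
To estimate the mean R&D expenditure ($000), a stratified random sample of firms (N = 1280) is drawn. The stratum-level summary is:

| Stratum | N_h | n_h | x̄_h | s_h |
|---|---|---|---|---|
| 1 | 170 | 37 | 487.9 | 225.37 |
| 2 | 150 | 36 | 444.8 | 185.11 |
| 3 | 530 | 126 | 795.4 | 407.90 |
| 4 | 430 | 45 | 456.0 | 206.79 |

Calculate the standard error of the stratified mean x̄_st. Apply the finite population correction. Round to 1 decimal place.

V̂(x̄_st) = Σ W_h² (1 − n_h/N_h) s_h²/n_h, with W_h = N_h/N and N = 1280:
  stratum 1: (170/1280)²·(1 − 37/170)·225.37²/37 = 18.944
  stratum 2: (150/1280)²·(1 − 36/150)·185.11²/36 = 9.93421
  stratum 3: (530/1280)²·(1 − 126/530)·407.90²/126 = 172.574
  stratum 4: (430/1280)²·(1 − 45/430)·206.79²/45 = 96.0187
V̂(x̄_st) = 297.47
SE(x̄_st) = √297.47 = 17.2473

SE(x̄_st) ≈ 17.2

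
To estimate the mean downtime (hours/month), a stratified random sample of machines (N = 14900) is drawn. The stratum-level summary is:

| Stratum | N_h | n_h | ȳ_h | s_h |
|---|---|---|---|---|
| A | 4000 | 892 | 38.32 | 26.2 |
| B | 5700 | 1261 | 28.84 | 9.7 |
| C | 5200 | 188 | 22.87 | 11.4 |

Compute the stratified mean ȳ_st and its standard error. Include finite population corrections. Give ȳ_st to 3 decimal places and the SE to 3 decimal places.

ȳ_st = Σ W_h ȳ_h = (4000·38.32 + 5700·28.84 + 5200·22.87)/14900 = 29.30148
V̂(ȳ_st) = Σ W_h² (1 − n_h/N_h) s_h²/n_h, with W_h = N_h/N and N = 14900:
  stratum A: (4000/14900)²·(1 − 892/4000)·26.2²/892 = 0.0430929
  stratum B: (5700/14900)²·(1 − 1261/5700)·9.7²/1261 = 0.00850385
  stratum C: (5200/14900)²·(1 − 188/5200)·11.4²/188 = 0.081151
V̂(ȳ_st) = 0.132748
SE(ȳ_st) = √0.132748 = 0.364346

ȳ_st ≈ 29.301, SE ≈ 0.364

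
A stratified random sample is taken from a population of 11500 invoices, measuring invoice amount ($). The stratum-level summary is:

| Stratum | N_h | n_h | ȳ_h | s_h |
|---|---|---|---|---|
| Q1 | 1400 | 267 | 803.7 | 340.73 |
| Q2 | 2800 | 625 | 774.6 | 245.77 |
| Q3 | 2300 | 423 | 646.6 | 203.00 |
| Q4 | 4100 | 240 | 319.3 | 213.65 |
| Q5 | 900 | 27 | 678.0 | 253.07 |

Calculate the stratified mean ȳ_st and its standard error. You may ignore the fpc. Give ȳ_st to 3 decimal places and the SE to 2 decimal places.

ȳ_st = Σ W_h ȳ_h = (1400·803.7 + 2800·774.6 + 2300·646.6 + 4100·319.3 + 900·678.0)/11500 = 582.65826
V̂(ȳ_st) = Σ W_h² s_h²/n_h, with W_h = N_h/N and N = 11500:
  stratum Q1: (1400/11500)²·340.73²/267 = 6.44421
  stratum Q2: (2800/11500)²·245.77²/625 = 5.72925
  stratum Q3: (2300/11500)²·203.00²/423 = 3.89683
  stratum Q4: (4100/11500)²·213.65²/240 = 24.175
  stratum Q5: (900/11500)²·253.07²/27 = 14.528
V̂(ȳ_st) = 54.7733
SE(ȳ_st) = √54.7733 = 7.4009

ȳ_st ≈ 582.658, SE ≈ 7.40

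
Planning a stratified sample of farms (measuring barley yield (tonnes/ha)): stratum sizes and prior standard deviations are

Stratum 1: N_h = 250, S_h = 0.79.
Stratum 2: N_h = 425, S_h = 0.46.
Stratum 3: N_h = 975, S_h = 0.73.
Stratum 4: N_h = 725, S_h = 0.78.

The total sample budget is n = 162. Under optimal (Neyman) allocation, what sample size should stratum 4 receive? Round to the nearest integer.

Neyman allocation: n_h = n · N_h S_h / Σ N_i S_i, with n = 162.
  stratum 1: N_h·S_h = 250·0.79 = 197.50
  stratum 2: N_h·S_h = 425·0.46 = 195.50
  stratum 3: N_h·S_h = 975·0.73 = 711.75
  stratum 4: N_h·S_h = 725·0.78 = 565.50
Σ N_h S_h = 1670.25
n for stratum 4 = 162·565.50/1670.25 = 54.849 → 55

55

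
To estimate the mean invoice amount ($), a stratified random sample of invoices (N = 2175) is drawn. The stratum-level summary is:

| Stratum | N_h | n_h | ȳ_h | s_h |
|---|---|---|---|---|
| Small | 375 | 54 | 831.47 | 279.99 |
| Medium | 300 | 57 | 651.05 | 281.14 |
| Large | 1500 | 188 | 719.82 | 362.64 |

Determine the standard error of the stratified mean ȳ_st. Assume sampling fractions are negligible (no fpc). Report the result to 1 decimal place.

V̂(ȳ_st) = Σ W_h² s_h²/n_h, with W_h = N_h/N and N = 2175:
  stratum Small: (375/2175)²·279.99²/54 = 43.1554
  stratum Medium: (300/2175)²·281.14²/57 = 26.3812
  stratum Large: (1500/2175)²·362.64²/188 = 332.704
V̂(ȳ_st) = 402.24
SE(ȳ_st) = √402.24 = 20.0559

SE(ȳ_st) ≈ 20.1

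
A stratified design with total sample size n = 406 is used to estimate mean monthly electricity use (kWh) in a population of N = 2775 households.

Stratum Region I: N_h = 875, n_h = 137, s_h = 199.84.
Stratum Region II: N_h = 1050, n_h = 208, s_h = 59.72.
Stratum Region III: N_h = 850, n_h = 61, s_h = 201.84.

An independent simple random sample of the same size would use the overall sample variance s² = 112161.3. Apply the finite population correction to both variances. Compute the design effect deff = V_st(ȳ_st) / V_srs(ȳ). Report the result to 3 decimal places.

deff ≈ 0.359

V̂(ȳ_st) = Σ W_h² (1 − n_h/N_h) s_h²/n_h, with W_h = N_h/N and N = 2775:
  stratum Region I: (875/2775)²·(1 − 137/875)·199.84²/137 = 24.4446
  stratum Region II: (1050/2775)²·(1 − 208/1050)·59.72²/208 = 1.96857
  stratum Region III: (850/2775)²·(1 − 61/850)·201.84²/61 = 58.164
V_st = 84.5772
V_srs = (1 − 406/2775)·112161.3/406 = 235.841
deff = V_st / V_srs = 84.5772/235.841 = 0.3586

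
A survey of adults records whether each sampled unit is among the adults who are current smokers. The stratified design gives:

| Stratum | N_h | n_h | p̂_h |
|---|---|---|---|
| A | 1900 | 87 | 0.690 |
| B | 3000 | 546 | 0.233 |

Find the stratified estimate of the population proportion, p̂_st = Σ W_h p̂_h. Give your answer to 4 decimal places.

p̂_st ≈ 0.4102

N = 4900; stratum weights W_h = N_h/N.
p̂_st = Σ W_h p̂_h = (1900·0.690 + 3000·0.233)/4900 = 0.41020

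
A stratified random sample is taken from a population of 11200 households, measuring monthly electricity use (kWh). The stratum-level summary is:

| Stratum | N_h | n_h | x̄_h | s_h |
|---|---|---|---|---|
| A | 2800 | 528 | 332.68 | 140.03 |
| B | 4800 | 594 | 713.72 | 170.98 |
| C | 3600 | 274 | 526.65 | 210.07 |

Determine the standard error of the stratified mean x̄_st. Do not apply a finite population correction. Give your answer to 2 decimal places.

V̂(x̄_st) = Σ W_h² s_h²/n_h, with W_h = N_h/N and N = 11200:
  stratum A: (2800/11200)²·140.03²/528 = 2.32107
  stratum B: (4800/11200)²·170.98²/594 = 9.03963
  stratum C: (3600/11200)²·210.07²/274 = 16.6397
V̂(x̄_st) = 28.0004
SE(x̄_st) = √28.0004 = 5.29154

SE(x̄_st) ≈ 5.29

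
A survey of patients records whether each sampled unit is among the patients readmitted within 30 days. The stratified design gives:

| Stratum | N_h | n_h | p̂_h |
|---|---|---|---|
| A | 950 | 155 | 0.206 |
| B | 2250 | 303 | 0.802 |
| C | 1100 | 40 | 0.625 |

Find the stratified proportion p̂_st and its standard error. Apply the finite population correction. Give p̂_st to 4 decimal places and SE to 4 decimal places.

p̂_st ≈ 0.6250, SE ≈ 0.0234

N = 4300; stratum weights W_h = N_h/N.
p̂_st = Σ W_h p̂_h = (950·0.206 + 2250·0.802 + 1100·0.625)/4300 = 0.62505
V̂(p̂_st) = Σ W_h² (1 − n_h/N_h) p̂_h(1−p̂_h)/(n_h−1):
  stratum A: (950/4300)²·(1 − 155/950)·0.206·0.794/154 = 4.33831e-05
  stratum B: (2250/4300)²·(1 − 303/2250)·0.802·0.198/302 = 0.000124579
  stratum C: (1100/4300)²·(1 − 40/1100)·0.625·0.375/39 = 0.000378973
V̂(p̂_st) = 0.000546935; SE = √V̂ = 0.0233866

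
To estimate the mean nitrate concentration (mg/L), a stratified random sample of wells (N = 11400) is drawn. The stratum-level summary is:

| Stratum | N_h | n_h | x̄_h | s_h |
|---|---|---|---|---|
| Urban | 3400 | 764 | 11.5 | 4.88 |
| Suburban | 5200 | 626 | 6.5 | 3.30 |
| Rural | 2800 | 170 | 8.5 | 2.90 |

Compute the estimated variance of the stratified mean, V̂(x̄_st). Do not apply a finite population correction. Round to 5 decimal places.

V̂(x̄_st) = Σ W_h² s_h²/n_h, with W_h = N_h/N and N = 11400:
  stratum Urban: (3400/11400)²·4.88²/764 = 0.00277265
  stratum Suburban: (5200/11400)²·3.30²/626 = 0.00361952
  stratum Rural: (2800/11400)²·2.90²/170 = 0.00298438
V̂(x̄_st) = 0.00937654

V̂(x̄_st) ≈ 0.00938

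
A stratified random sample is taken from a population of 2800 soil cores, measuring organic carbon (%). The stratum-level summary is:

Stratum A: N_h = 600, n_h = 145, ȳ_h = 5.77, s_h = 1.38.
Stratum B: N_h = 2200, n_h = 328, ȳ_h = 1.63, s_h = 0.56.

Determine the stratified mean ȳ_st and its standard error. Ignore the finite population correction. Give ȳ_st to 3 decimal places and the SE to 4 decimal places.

ȳ_st ≈ 2.517, SE ≈ 0.0345

ȳ_st = Σ W_h ȳ_h = (600·5.77 + 2200·1.63)/2800 = 2.51714
V̂(ȳ_st) = Σ W_h² s_h²/n_h, with W_h = N_h/N and N = 2800:
  stratum A: (600/2800)²·1.38²/145 = 0.000603082
  stratum B: (2200/2800)²·0.56²/328 = 0.000590244
V̂(ȳ_st) = 0.00119333
SE(ȳ_st) = √0.00119333 = 0.0345446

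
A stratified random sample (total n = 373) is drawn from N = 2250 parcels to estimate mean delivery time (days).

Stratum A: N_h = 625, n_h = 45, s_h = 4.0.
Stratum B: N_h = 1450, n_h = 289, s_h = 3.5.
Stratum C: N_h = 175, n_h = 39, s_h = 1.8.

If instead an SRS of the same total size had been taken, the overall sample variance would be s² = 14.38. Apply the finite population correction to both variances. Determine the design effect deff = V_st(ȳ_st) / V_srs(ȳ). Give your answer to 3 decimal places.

deff ≈ 1.242

V̂(ȳ_st) = Σ W_h² (1 − n_h/N_h) s_h²/n_h, with W_h = N_h/N and N = 2250:
  stratum A: (625/2250)²·(1 − 45/625)·4.0²/45 = 0.0254595
  stratum B: (1450/2250)²·(1 − 289/1450)·3.5²/289 = 0.0140953
  stratum C: (175/2250)²·(1 − 39/175)·1.8²/39 = 0.000390564
V_st = 0.0399454
V_srs = (1 − 373/2250)·14.38/373 = 0.0321612
deff = V_st / V_srs = 0.0399454/0.0321612 = 1.2420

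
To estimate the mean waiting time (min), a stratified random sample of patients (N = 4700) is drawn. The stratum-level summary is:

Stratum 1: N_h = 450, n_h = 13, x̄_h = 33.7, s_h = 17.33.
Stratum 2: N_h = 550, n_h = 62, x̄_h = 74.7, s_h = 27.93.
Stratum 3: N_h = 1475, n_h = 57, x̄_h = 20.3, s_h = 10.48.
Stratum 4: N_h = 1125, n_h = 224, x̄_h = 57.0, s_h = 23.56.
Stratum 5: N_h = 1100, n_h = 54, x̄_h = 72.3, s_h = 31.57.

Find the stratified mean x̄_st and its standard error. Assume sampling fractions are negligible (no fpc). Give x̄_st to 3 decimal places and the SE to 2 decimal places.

x̄_st ≈ 48.904, SE ≈ 1.31

x̄_st = Σ W_h x̄_h = (450·33.7 + 550·74.7 + 1475·20.3 + 1125·57.0 + 1100·72.3)/4700 = 48.90372
V̂(x̄_st) = Σ W_h² s_h²/n_h, with W_h = N_h/N and N = 4700:
  stratum 1: (450/4700)²·17.33²/13 = 0.211779
  stratum 2: (550/4700)²·27.93²/62 = 0.172298
  stratum 3: (1475/4700)²·10.48²/57 = 0.189774
  stratum 4: (1125/4700)²·23.56²/224 = 0.141975
  stratum 5: (1100/4700)²·31.57²/54 = 1.01099
V̂(x̄_st) = 1.72681
SE(x̄_st) = √1.72681 = 1.31408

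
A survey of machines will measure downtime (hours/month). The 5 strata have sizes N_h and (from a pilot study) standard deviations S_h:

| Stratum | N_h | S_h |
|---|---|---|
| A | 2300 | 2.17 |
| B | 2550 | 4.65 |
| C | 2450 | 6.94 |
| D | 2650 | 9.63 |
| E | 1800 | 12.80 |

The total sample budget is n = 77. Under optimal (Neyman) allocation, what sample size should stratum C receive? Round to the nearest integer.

16

Neyman allocation: n_h = n · N_h S_h / Σ N_i S_i, with n = 77.
  stratum A: N_h·S_h = 2300·2.17 = 4991.00
  stratum B: N_h·S_h = 2550·4.65 = 11857.50
  stratum C: N_h·S_h = 2450·6.94 = 17003.00
  stratum D: N_h·S_h = 2650·9.63 = 25519.50
  stratum E: N_h·S_h = 1800·12.80 = 23040.00
Σ N_h S_h = 82411.00
n for stratum C = 77·17003.00/82411.00 = 15.887 → 16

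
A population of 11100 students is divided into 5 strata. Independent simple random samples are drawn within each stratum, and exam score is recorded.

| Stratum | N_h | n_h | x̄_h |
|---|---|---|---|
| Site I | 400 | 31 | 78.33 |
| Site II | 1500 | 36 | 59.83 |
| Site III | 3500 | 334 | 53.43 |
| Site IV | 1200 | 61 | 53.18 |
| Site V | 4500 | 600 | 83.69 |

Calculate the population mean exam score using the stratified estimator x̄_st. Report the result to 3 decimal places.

N = Σ N_h = 11100. Stratum weights W_h = N_h/N.
x̄_st = (400·78.33 + 1500·59.83 + 3500·53.43 + 1200·53.18 + 4500·83.69) / 11100 = 67.43270

x̄_st ≈ 67.433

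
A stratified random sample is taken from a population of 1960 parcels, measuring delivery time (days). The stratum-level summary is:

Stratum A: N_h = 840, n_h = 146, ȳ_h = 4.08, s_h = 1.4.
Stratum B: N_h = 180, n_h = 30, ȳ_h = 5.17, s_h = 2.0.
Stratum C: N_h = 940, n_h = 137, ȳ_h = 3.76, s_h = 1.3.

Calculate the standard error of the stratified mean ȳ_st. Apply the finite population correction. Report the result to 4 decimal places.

V̂(ȳ_st) = Σ W_h² (1 − n_h/N_h) s_h²/n_h, with W_h = N_h/N and N = 1960:
  stratum A: (840/1960)²·(1 − 146/840)·1.4²/146 = 0.00203718
  stratum B: (180/1960)²·(1 − 30/180)·2.0²/30 = 0.00093711
  stratum C: (940/1960)²·(1 − 137/940)·1.3²/137 = 0.0024238
V̂(ȳ_st) = 0.00539809
SE(ȳ_st) = √0.00539809 = 0.0734717

SE(ȳ_st) ≈ 0.0735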